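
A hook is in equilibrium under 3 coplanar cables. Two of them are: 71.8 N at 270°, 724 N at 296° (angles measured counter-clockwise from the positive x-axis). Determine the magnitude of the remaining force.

F ≈ 789 N

Sum the known components: ΣF_x = 317.4 N, ΣF_y = -722.5 N.
For equilibrium the remaining force must supply (−ΣF_x, −ΣF_y) = (-317.4, 722.5) N.
Magnitude = √((-317.4)² + (722.5)²) = 789.2 N; direction = atan2(722.5, -317.4) = 113.7°.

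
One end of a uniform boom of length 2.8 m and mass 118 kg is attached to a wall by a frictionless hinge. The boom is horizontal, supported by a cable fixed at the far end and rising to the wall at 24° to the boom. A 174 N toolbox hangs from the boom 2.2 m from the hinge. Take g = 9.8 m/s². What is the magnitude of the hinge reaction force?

|H| ≈ 1720 N

Take torques about the hinge: T sin 24° · 2.8 = 118×9.8×1.4 + 174×2.2 = 2001.8 N·m.
So T = 2001.8 / (0.4067 × 2.8) = 1757.7 N.
ΣF_x = 0: H_x = T cos 24° = 1605.7 N.
ΣF_y = 0: H_y = (118×9.8 + 174) − T sin 24° = 1330.4 − 714.91 = 615.49 N.
|H| = √(H_x² + H_y²) = √((1605.7)² + (615.49)²) = 1719.6 N.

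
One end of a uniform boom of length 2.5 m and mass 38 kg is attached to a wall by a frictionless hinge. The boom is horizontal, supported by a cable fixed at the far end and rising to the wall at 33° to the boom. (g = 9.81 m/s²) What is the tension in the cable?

Take torques about the hinge: T sin 33° · 2.5 = 38×9.81×1.25 = 465.98 N·m.
So T = 465.98 / (0.5446 × 2.5) = 342.23 N.

T ≈ 342 N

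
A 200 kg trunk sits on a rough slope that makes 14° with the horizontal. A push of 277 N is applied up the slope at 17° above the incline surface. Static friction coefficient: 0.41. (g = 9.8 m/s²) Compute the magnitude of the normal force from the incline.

Axes along / perpendicular to the incline. W sin 14° = 474.2 N down-slope; W cos 14° = 1902 N into the surface.
Perpendicular: N = W cos 14° − P sin 17° = 1902 − 80.99 = 1821 N.
Along incline: P cos 17° + f = W sin 14° (friction acts up-slope) → f = 474.2 − 264.9 = 209.3 N.
|f| = 209.3 N ≤ μN = 746.5 N, so the trunk is indeed static.

N ≈ 1820 N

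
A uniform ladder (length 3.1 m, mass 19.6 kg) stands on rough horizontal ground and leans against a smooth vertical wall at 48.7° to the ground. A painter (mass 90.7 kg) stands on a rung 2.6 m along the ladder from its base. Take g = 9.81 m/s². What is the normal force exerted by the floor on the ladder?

N_floor ≈ 1080 N

ΣF_y = 0: N_floor = 19.6×9.81 + 90.7×9.81 = 1082 N.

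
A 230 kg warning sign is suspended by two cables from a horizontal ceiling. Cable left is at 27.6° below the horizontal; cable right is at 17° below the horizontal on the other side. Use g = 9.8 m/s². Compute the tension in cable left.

T_left ≈ 3070 N

Weight W = 230 × 9.8 = 2254 N acts straight down.
Horizontal: T_left cos 27.6° = T_right cos 17°  →  T_right = 0.9267 T_left.
Vertical: T_left sin 27.6° + T_right sin 17° = 2254.
Substituting the horizontal relation into the vertical equation gives 0.7342 T_left = 2254, so T_left = 3070 N.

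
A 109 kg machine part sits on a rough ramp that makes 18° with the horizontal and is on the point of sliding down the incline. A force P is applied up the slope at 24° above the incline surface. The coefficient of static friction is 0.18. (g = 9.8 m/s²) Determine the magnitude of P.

P ≈ 175 N

On the verge of sliding down the incline, friction equals μN and acts up the slope.
Perpendicular: N + P sin 24° = W cos 18° = 1016 N.
Along incline: P cos 24° + μN = W sin 18° with W sin 18° = 330.1 N.
Solving the pair for P and N: P = 175.2 N, N = 944.7 N (and f = μN = 170 N).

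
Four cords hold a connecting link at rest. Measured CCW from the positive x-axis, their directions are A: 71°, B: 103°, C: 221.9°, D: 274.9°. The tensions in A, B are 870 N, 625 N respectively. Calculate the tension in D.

Resolve: ΣF_x = 870 cos 71° + 625 cos 103° + T_C cos 221.9° + T_D cos 274.9° = 0.
        ΣF_y = 870 sin 71° + 625 sin 103° + T_C sin 221.9° + T_D sin 274.9° = 0.
The known terms sum to (142.6, 1432) N, so -0.7443 T_C + 0.0854 T_D = -142.6 and -0.6678 T_C − 0.9963 T_D = -1432.
Solving simultaneously: T_C = 331.1 N, T_D = 1215 N.

T_D ≈ 1210 N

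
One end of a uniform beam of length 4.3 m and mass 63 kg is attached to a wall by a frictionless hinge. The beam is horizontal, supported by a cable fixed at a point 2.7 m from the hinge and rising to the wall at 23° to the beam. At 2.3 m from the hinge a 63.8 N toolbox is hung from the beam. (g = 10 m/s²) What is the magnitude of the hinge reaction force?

Take torques about the hinge: T sin 23° · 2.7 = 63×10×2.15 + 63.8×2.3 = 1501.2 N·m.
So T = 1501.2 / (0.3907 × 2.7) = 1423 N.
ΣF_x = 0: H_x = T cos 23° = 1309.9 N.
ΣF_y = 0: H_y = (63×10 + 63.8) − T sin 23° = 693.8 − 556.01 = 137.79 N.
|H| = √(H_x² + H_y²) = √((1309.9)² + (137.79)²) = 1317.1 N.

|H| ≈ 1320 N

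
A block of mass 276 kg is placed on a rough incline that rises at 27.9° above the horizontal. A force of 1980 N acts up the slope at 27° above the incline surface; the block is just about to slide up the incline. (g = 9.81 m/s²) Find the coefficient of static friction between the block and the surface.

μ ≈ 0.333

On the verge of sliding up the incline, friction is at its maximum μN and acts down the slope.
Perpendicular to incline: N = W cos 27.9° − P sin 27° = 2393 − 898.9 = 1494 N.
Along incline: P cos 27° − μN = W sin 27.9° → μ = −(W sin 27.9° − P cos 27°) / N = 0.3328.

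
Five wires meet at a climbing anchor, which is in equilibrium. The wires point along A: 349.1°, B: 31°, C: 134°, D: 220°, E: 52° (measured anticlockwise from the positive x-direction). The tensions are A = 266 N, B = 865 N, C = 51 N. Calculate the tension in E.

Resolve: ΣF_x = 266 cos 349.1° + 865 cos 31° + 51 cos 134° + T_D cos 220° + T_E cos 52° = 0.
        ΣF_y = 266 sin 349.1° + 865 sin 31° + 51 sin 134° + T_D sin 220° + T_E sin 52° = 0.
The known terms sum to (967.2, 431.9) N, so -0.7660 T_D + 0.6157 T_E = -967.2 and -0.6428 T_D + 0.7880 T_E = -431.9.
Solving simultaneously: T_D = 2387 N, T_E = 1399 N.

T_E ≈ 1400 N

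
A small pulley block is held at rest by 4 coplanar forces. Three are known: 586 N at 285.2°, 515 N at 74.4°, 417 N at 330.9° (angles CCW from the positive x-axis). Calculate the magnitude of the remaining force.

Sum the known components: ΣF_x = 656.5 N, ΣF_y = -272.3 N.
For equilibrium the remaining force must supply (−ΣF_x, −ΣF_y) = (-656.5, 272.3) N.
Magnitude = √((-656.5)² + (272.3)²) = 710.7 N; direction = atan2(272.3, -656.5) = 157.5°.

F ≈ 711 N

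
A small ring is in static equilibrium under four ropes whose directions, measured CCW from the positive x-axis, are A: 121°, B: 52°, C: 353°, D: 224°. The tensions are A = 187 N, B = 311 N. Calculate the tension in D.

Resolve: ΣF_x = 187 cos 121° + 311 cos 52° + T_C cos 353° + T_D cos 224° = 0.
        ΣF_y = 187 sin 121° + 311 sin 52° + T_C sin 353° + T_D sin 224° = 0.
The known terms sum to (95.16, 405.4) N, so 0.9925 T_C − 0.7193 T_D = -95.16 and -0.1219 T_C − 0.6947 T_D = -405.4.
Solving simultaneously: T_C = 290.2 N, T_D = 532.6 N.

T_D ≈ 533 N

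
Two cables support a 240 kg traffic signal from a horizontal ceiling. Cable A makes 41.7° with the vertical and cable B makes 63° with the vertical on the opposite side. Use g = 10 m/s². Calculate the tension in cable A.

T_A ≈ 2210 N

Angles from the horizontal: cable A is 90° − 41.7° = 48.3°, cable B is 90° − 63° = 27°.
Weight W = 240 × 10 = 2400 N acts straight down.
Horizontal: T_A cos 48.3° = T_B cos 27°  →  T_B = 0.7466 T_A.
Vertical: T_A sin 48.3° + T_B sin 27° = 2400.
Substituting the horizontal relation into the vertical equation gives 1.086 T_A = 2400, so T_A = 2211 N.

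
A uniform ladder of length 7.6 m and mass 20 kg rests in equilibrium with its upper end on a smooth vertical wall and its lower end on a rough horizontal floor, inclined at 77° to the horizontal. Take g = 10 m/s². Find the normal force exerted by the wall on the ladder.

Torques about the foot: N_wall · 7.6 sin 77° = 20×10×3.8 cos 77° → N_wall = 23.087 N.

N_wall ≈ 23.1 N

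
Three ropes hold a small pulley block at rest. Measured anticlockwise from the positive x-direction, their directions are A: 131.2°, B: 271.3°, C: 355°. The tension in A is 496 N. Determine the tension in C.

Resolve: ΣF_x = 496 cos 131.2° + T_B cos 271.3° + T_C cos 355° = 0.
        ΣF_y = 496 sin 131.2° + T_B sin 271.3° + T_C sin 355° = 0.
The known terms sum to (-326.7, 373.2) N, so 0.0227 T_B + 0.9962 T_C = 326.7 and -0.9997 T_B − 0.0872 T_C = -373.2.
Solving simultaneously: T_B = 345.4 N, T_C = 320.1 N.

T_C ≈ 320 N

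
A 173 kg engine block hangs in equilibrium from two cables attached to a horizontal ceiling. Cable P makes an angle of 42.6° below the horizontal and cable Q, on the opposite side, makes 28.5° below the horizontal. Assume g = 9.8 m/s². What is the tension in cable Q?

Weight W = 173 × 9.8 = 1695 N acts straight down.
Horizontal: T_P cos 42.6° = T_Q cos 28.5°  →  T_P = 1.194 T_Q.
Vertical: T_P sin 42.6° + T_Q sin 28.5° = 1695.
Substituting the horizontal relation into the vertical equation gives 1.285 T_Q = 1695, so T_Q = 1319 N.

T_Q ≈ 1320 N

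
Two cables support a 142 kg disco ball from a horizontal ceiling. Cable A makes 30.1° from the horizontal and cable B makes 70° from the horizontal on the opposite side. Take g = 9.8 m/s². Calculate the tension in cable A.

T_A ≈ 483 N

Weight W = 142 × 9.8 = 1392 N acts straight down.
Horizontal: T_A cos 30.1° = T_B cos 70°  →  T_B = 2.53 T_A.
Vertical: T_A sin 30.1° + T_B sin 70° = 1392.
Substituting the horizontal relation into the vertical equation gives 2.878 T_A = 1392, so T_A = 483.4 N.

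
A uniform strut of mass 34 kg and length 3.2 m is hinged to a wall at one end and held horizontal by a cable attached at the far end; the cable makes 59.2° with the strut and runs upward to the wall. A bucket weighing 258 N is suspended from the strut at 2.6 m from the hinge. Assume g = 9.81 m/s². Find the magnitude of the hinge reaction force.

|H| ≈ 311 N

Take torques about the hinge: T sin 59.2° · 3.2 = 34×9.81×1.6 + 258×2.6 = 1204.5 N·m.
So T = 1204.5 / (0.8590 × 3.2) = 438.2 N.
ΣF_x = 0: H_x = T cos 59.2° = 224.38 N.
ΣF_y = 0: H_y = (34×9.81 + 258) − T sin 59.2° = 591.54 − 376.4 = 215.14 N.
|H| = √(H_x² + H_y²) = √((224.38)² + (215.14)²) = 310.86 N.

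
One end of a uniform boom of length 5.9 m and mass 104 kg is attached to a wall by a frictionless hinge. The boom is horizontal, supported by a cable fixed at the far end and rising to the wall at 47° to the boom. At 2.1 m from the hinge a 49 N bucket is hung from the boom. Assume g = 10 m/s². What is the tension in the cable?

T ≈ 735 N

Take torques about the hinge: T sin 47° · 5.9 = 104×10×2.95 + 49×2.1 = 3170.9 N·m.
So T = 3170.9 / (0.7314 × 5.9) = 734.86 N.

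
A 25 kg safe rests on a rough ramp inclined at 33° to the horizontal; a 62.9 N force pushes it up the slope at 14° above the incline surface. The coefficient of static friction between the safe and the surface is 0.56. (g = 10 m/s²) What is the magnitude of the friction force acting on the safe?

Axes along / perpendicular to the incline. W sin 33° = 136.2 N down-slope; W cos 33° = 209.7 N into the surface.
Perpendicular: N = W cos 33° − P sin 14° = 209.7 − 15.22 = 194.5 N.
Along incline: P cos 14° + f = W sin 33° (friction acts up-slope) → f = 136.2 − 61.03 = 75.13 N.
|f| = 75.13 N ≤ μN = 108.9 N, so the safe is indeed static.

f ≈ 75.1 N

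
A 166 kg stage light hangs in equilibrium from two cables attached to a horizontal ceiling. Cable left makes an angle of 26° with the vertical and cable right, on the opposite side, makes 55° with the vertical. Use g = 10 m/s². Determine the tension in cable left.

Angles from the horizontal: cable left is 90° − 26° = 64°, cable right is 90° − 55° = 35°.
Weight W = 166 × 10 = 1660 N acts straight down.
Horizontal: T_left cos 64° = T_right cos 35°  →  T_right = 0.5352 T_left.
Vertical: T_left sin 64° + T_right sin 35° = 1660.
Substituting the horizontal relation into the vertical equation gives 1.206 T_left = 1660, so T_left = 1377 N.

T_left ≈ 1380 N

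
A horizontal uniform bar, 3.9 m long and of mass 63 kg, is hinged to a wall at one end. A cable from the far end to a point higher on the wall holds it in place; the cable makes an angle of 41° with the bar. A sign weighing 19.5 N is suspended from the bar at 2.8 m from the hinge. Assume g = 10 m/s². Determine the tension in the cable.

T ≈ 501 N

Take torques about the hinge: T sin 41° · 3.9 = 63×10×1.95 + 19.5×2.8 = 1283.1 N·m.
So T = 1283.1 / (0.6561 × 3.9) = 501.48 N.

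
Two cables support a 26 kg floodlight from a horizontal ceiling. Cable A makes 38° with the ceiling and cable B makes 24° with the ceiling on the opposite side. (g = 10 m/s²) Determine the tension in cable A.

T_A ≈ 269 N

Weight W = 26 × 10 = 260 N acts straight down.
Horizontal: T_A cos 38° = T_B cos 24°  →  T_B = 0.8626 T_A.
Vertical: T_A sin 38° + T_B sin 24° = 260.
Substituting the horizontal relation into the vertical equation gives 0.9665 T_A = 260, so T_A = 269 N.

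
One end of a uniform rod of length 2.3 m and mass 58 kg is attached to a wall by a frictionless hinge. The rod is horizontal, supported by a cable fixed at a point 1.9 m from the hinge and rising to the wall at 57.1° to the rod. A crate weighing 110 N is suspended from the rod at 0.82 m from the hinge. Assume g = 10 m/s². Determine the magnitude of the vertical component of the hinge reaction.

Take torques about the hinge: T sin 57.1° · 1.9 = 58×10×1.15 + 110×0.82 = 757.2 N·m.
So T = 757.2 / (0.8396 × 1.9) = 474.65 N.
ΣF_y = 0: H_y = (58×10 + 110) − T sin 57.1° = 690 − 398.53 = 291.47 N.

|H_y| ≈ 291 N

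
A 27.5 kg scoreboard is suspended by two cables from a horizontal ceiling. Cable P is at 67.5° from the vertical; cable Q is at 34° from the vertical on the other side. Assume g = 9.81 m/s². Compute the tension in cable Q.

T_Q ≈ 254 N

Angles from the horizontal: cable P is 90° − 67.5° = 22.5°, cable Q is 90° − 34° = 56°.
Weight W = 27.5 × 9.81 = 269.8 N acts straight down.
Horizontal: T_P cos 22.5° = T_Q cos 56°  →  T_P = 0.6053 T_Q.
Vertical: T_P sin 22.5° + T_Q sin 56° = 269.8.
Substituting the horizontal relation into the vertical equation gives 1.061 T_Q = 269.8, so T_Q = 254.3 N.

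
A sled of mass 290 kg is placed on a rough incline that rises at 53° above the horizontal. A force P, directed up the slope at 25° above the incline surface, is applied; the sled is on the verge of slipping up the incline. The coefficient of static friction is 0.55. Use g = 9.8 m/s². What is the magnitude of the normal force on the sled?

N ≈ 519 N

On the verge of sliding up the incline, friction equals μN and acts down the slope.
Perpendicular: N + P sin 25° = W cos 53° = 1710 N.
Along incline: P cos 25° = W sin 53° + μN  with W sin 53° = 2270 N.
Solving the pair for P and N: P = 2819 N, N = 518.9 N (and f = μN = 285.4 N).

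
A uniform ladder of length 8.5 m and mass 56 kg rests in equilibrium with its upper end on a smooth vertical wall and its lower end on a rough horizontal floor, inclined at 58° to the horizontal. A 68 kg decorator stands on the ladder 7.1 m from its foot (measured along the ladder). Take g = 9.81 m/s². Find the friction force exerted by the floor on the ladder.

f ≈ 520 N

Torques about the foot: N_wall · 8.5 sin 58° = 56×9.81×4.25 cos 58° + 68×9.81×7.1 cos 58° → N_wall = 519.82 N.
ΣF_x = 0: f_floor = N_wall = 519.82 N.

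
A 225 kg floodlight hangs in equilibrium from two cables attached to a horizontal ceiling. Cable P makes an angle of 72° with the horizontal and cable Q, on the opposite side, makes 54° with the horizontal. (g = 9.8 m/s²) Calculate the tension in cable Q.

Weight W = 225 × 9.8 = 2205 N acts straight down.
Horizontal: T_P cos 72° = T_Q cos 54°  →  T_P = 1.902 T_Q.
Vertical: T_P sin 72° + T_Q sin 54° = 2205.
Substituting the horizontal relation into the vertical equation gives 2.618 T_Q = 2205, so T_Q = 842.2 N.

T_Q ≈ 842 N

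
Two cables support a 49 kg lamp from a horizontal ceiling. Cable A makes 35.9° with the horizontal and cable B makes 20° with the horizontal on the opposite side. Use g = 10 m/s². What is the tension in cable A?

Weight W = 49 × 10 = 490 N acts straight down.
Horizontal: T_A cos 35.9° = T_B cos 20°  →  T_B = 0.862 T_A.
Vertical: T_A sin 35.9° + T_B sin 20° = 490.
Substituting the horizontal relation into the vertical equation gives 0.8812 T_A = 490, so T_A = 556.1 N.

T_A ≈ 556 N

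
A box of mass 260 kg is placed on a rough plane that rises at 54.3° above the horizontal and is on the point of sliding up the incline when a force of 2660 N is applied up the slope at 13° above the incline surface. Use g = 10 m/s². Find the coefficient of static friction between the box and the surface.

μ ≈ 0.523

On the verge of sliding up the incline, friction is at its maximum μN and acts down the slope.
Perpendicular to incline: N = W cos 54.3° − P sin 13° = 1517 − 598.4 = 918.8 N.
Along incline: P cos 13° − μN = W sin 54.3° → μ = −(W sin 54.3° − P cos 13°) / N = 0.5228.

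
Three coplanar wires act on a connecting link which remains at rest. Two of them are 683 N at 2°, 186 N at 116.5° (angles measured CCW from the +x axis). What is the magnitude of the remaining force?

F ≈ 629 N

Sum the known components: ΣF_x = 599.6 N, ΣF_y = 190.3 N.
For equilibrium the remaining force must supply (−ΣF_x, −ΣF_y) = (-599.6, -190.3) N.
Magnitude = √((-599.6)² + (-190.3)²) = 629.1 N; direction = atan2(-190.3, -599.6) = 197.6°.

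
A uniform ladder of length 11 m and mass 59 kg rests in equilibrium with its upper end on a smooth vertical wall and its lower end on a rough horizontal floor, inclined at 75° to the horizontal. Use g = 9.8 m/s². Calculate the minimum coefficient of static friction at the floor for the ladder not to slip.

μ_min ≈ 0.134

ΣF_y = 0: N_floor = 59×9.8 = 578.2 N.
Torques about the foot: N_wall · 11 sin 75° = 59×9.8×5.5 cos 75° → N_wall = 77.464 N.
ΣF_x = 0: f_floor = N_wall = 77.464 N.
μ_min = f_floor / N_floor = 77.464 / 578.2 = 0.134.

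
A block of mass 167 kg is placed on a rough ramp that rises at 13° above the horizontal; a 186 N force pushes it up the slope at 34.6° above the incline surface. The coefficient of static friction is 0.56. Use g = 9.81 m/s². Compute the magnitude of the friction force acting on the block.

f ≈ 215 N

Axes along / perpendicular to the incline. W sin 13° = 368.5 N down-slope; W cos 13° = 1596 N into the surface.
Perpendicular: N = W cos 13° − P sin 34.6° = 1596 − 105.6 = 1491 N.
Along incline: P cos 34.6° + f = W sin 13° (friction acts up-slope) → f = 368.5 − 153.1 = 215.4 N.
|f| = 215.4 N ≤ μN = 834.8 N, so the block is indeed static.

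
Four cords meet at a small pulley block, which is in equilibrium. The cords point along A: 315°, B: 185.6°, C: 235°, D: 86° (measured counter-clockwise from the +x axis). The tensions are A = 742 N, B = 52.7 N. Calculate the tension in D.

Resolve: ΣF_x = 742 cos 315° + 52.7 cos 185.6° + T_C cos 235° + T_D cos 86° = 0.
        ΣF_y = 742 sin 315° + 52.7 sin 185.6° + T_C sin 235° + T_D sin 86° = 0.
The known terms sum to (472.2, -529.8) N, so -0.5736 T_C + 0.0698 T_D = -472.2 and -0.8192 T_C + 0.9976 T_D = 529.8.
Solving simultaneously: T_C = 986.4 N, T_D = 1341 N.

T_D ≈ 1340 N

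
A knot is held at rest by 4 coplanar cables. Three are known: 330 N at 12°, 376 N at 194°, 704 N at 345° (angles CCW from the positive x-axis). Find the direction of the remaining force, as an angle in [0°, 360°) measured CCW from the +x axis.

Sum the known components: ΣF_x = 638 N, ΣF_y = -204.6 N.
For equilibrium the remaining force must supply (−ΣF_x, −ΣF_y) = (-638, 204.6) N.
Magnitude = √((-638)² + (204.6)²) = 670 N; direction = atan2(204.6, -638) = 162.2°.

θ ≈ 162°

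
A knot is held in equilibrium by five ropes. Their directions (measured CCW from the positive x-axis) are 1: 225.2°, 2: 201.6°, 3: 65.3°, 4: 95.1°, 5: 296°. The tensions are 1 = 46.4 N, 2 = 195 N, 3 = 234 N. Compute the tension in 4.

Resolve: ΣF_x = 46.4 cos 225.2° + 195 cos 201.6° + 234 cos 65.3° + T_4 cos 95.1° + T_5 cos 296° = 0.
        ΣF_y = 46.4 sin 225.2° + 195 sin 201.6° + 234 sin 65.3° + T_4 sin 95.1° + T_5 sin 296° = 0.
The known terms sum to (-116.2, 107.9) N, so -0.0889 T_4 + 0.4384 T_5 = 116.2 and 0.9960 T_4 − 0.8988 T_5 = -107.9.
Solving simultaneously: T_4 = 160.2 N, T_5 = 297.6 N.

T_4 ≈ 160 N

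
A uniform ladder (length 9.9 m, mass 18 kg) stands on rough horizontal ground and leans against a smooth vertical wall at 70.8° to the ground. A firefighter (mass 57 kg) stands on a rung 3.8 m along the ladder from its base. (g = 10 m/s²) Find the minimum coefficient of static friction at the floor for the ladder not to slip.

μ_min ≈ 0.143

ΣF_y = 0: N_floor = 18×10 + 57×10 = 750 N.
Torques about the foot: N_wall · 9.9 sin 70.8° = 18×10×4.95 cos 70.8° + 57×10×3.8 cos 70.8° → N_wall = 107.53 N.
ΣF_x = 0: f_floor = N_wall = 107.53 N.
μ_min = f_floor / N_floor = 107.53 / 750 = 0.1434.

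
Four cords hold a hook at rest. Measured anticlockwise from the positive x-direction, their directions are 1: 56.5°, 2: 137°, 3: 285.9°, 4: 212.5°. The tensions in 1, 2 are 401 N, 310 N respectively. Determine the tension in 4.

T_4 ≈ 151 N

Resolve: ΣF_x = 401 cos 56.5° + 310 cos 137° + T_3 cos 285.9° + T_4 cos 212.5° = 0.
        ΣF_y = 401 sin 56.5° + 310 sin 137° + T_3 sin 285.9° + T_4 sin 212.5° = 0.
The known terms sum to (-5.393, 545.8) N, so 0.2740 T_3 − 0.8434 T_4 = 5.393 and -0.9617 T_3 − 0.5373 T_4 = -545.8.
Solving simultaneously: T_3 = 483.4 N, T_4 = 150.6 N.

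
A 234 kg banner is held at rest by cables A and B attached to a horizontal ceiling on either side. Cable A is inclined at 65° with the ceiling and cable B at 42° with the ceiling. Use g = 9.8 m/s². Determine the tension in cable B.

Weight W = 234 × 9.8 = 2293 N acts straight down.
Horizontal: T_A cos 65° = T_B cos 42°  →  T_A = 1.758 T_B.
Vertical: T_A sin 65° + T_B sin 42° = 2293.
Substituting the horizontal relation into the vertical equation gives 2.263 T_B = 2293, so T_B = 1013 N.

T_B ≈ 1010 N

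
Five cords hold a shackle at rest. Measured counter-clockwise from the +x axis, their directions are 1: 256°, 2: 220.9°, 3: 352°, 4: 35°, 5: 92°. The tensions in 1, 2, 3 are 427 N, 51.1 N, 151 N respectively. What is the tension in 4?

T_4 ≈ 10.4 N

Resolve: ΣF_x = 427 cos 256° + 51.1 cos 220.9° + 151 cos 352° + T_4 cos 35° + T_5 cos 92° = 0.
        ΣF_y = 427 sin 256° + 51.1 sin 220.9° + 151 sin 352° + T_4 sin 35° + T_5 sin 92° = 0.
The known terms sum to (7.606, -468.8) N, so 0.8192 T_4 − 0.0349 T_5 = -7.606 and 0.5736 T_4 + 0.9994 T_5 = 468.8.
Solving simultaneously: T_4 = 10.44 N, T_5 = 463.1 N.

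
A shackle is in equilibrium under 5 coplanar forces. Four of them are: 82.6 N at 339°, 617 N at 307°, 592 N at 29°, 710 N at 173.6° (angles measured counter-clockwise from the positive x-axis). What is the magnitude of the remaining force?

Sum the known components: ΣF_x = 260.6 N, ΣF_y = -156.2 N.
For equilibrium the remaining force must supply (−ΣF_x, −ΣF_y) = (-260.6, 156.2) N.
Magnitude = √((-260.6)² + (156.2)²) = 303.9 N; direction = atan2(156.2, -260.6) = 149.1°.

F ≈ 304 N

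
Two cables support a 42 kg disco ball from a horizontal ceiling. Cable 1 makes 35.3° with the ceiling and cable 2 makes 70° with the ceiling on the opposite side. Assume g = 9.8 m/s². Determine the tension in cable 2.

Weight W = 42 × 9.8 = 411.6 N acts straight down.
Horizontal: T_1 cos 35.3° = T_2 cos 70°  →  T_1 = 0.4191 T_2.
Vertical: T_1 sin 35.3° + T_2 sin 70° = 411.6.
Substituting the horizontal relation into the vertical equation gives 1.182 T_2 = 411.6, so T_2 = 348.3 N.

T_2 ≈ 348 N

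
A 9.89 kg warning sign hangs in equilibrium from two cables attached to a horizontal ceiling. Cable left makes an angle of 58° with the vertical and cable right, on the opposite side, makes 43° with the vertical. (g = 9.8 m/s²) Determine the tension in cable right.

Angles from the horizontal: cable left is 90° − 58° = 32°, cable right is 90° − 43° = 47°.
Weight W = 9.89 × 9.8 = 96.92 N acts straight down.
Horizontal: T_left cos 32° = T_right cos 47°  →  T_left = 0.8042 T_right.
Vertical: T_left sin 32° + T_right sin 47° = 96.92.
Substituting the horizontal relation into the vertical equation gives 1.158 T_right = 96.92, so T_right = 83.73 N.

T_right ≈ 83.7 N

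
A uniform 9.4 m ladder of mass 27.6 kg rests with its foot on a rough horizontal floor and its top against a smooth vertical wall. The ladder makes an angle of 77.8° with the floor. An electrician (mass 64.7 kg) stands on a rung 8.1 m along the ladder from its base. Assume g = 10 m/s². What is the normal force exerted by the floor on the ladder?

N_floor ≈ 923 N

ΣF_y = 0: N_floor = 27.6×10 + 64.7×10 = 923 N.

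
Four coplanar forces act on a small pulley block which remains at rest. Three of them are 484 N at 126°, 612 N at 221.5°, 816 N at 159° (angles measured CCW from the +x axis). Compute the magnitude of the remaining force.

F ≈ 1530 N

Sum the known components: ΣF_x = -1505 N, ΣF_y = 278.5 N.
For equilibrium the remaining force must supply (−ΣF_x, −ΣF_y) = (1505, -278.5) N.
Magnitude = √((1505)² + (-278.5)²) = 1530 N; direction = atan2(-278.5, 1505) = 349.5°.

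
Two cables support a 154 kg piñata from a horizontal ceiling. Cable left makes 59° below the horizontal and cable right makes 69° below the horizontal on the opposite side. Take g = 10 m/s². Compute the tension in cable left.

T_left ≈ 700 N

Weight W = 154 × 10 = 1540 N acts straight down.
Horizontal: T_left cos 59° = T_right cos 69°  →  T_right = 1.437 T_left.
Vertical: T_left sin 59° + T_right sin 69° = 1540.
Substituting the horizontal relation into the vertical equation gives 2.199 T_left = 1540, so T_left = 700.4 N.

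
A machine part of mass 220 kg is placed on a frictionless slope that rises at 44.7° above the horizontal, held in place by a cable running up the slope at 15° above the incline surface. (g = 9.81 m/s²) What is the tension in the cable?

T ≈ 1570 N

Take axes along and perpendicular to the incline. Weight components: W sin 44.7° = 1518 N down-slope, W cos 44.7° = 1534 N into the surface.
Along incline: T cos 15° = W sin 44.7° → T = 1572 N.
Perpendicular: N = W cos 44.7° − T sin 15° = 1127 N.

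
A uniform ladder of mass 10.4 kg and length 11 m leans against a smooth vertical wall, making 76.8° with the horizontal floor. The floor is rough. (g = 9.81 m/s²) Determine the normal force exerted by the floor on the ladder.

ΣF_y = 0: N_floor = 10.4×9.81 = 102.02 N.

N_floor ≈ 102 N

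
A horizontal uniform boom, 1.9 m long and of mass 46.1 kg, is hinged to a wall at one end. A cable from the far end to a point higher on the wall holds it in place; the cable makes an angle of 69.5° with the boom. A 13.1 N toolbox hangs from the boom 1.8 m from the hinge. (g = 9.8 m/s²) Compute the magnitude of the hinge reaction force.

Take torques about the hinge: T sin 69.5° · 1.9 = 46.1×9.8×0.95 + 13.1×1.8 = 452.77 N·m.
So T = 452.77 / (0.9367 × 1.9) = 254.41 N.
ΣF_x = 0: H_x = T cos 69.5° = 89.097 N.
ΣF_y = 0: H_y = (46.1×9.8 + 13.1) − T sin 69.5° = 464.88 − 238.3 = 226.58 N.
|H| = √(H_x² + H_y²) = √((89.097)² + (226.58)²) = 243.47 N.

|H| ≈ 243 N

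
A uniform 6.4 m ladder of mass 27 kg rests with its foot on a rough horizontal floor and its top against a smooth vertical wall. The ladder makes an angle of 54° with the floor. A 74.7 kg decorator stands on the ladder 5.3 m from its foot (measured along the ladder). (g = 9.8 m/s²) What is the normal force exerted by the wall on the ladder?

Torques about the foot: N_wall · 6.4 sin 54° = 27×9.8×3.2 cos 54° + 74.7×9.8×5.3 cos 54° → N_wall = 536.58 N.

N_wall ≈ 537 N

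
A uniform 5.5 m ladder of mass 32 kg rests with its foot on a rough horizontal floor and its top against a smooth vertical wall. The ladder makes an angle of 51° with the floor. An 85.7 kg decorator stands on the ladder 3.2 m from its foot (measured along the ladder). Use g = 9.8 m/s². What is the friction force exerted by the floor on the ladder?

Torques about the foot: N_wall · 5.5 sin 51° = 32×9.8×2.75 cos 51° + 85.7×9.8×3.2 cos 51° → N_wall = 522.67 N.
ΣF_x = 0: f_floor = N_wall = 522.67 N.

f ≈ 523 N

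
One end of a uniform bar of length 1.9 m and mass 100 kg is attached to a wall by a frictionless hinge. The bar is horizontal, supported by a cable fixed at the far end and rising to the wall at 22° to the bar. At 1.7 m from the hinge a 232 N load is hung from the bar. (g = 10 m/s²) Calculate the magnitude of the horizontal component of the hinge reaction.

H_x ≈ 1750 N

Take torques about the hinge: T sin 22° · 1.9 = 100×10×0.95 + 232×1.7 = 1344.4 N·m.
So T = 1344.4 / (0.3746 × 1.9) = 1888.9 N.
ΣF_x = 0: H_x = T cos 22° = 1751.3 N.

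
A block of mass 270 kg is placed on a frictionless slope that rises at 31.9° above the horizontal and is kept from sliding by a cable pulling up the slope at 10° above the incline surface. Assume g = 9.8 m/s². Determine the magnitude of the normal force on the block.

Take axes along and perpendicular to the incline. Weight components: W sin 31.9° = 1398 N down-slope, W cos 31.9° = 2246 N into the surface.
Along incline: T cos 10° = W sin 31.9° → T = 1420 N.
Perpendicular: N = W cos 31.9° − T sin 10° = 2000 N.

N ≈ 2000 N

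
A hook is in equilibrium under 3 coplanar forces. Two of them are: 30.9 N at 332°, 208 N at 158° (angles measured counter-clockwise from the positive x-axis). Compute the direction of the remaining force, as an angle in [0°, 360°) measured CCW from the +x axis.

θ ≈ 339°

Sum the known components: ΣF_x = -165.6 N, ΣF_y = 63.41 N.
For equilibrium the remaining force must supply (−ΣF_x, −ΣF_y) = (165.6, -63.41) N.
Magnitude = √((165.6)² + (-63.41)²) = 177.3 N; direction = atan2(-63.41, 165.6) = 339.0°.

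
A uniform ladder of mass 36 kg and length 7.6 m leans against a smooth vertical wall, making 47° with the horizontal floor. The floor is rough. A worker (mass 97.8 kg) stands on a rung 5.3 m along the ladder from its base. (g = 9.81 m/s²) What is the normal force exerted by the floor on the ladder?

ΣF_y = 0: N_floor = 36×9.81 + 97.8×9.81 = 1312.6 N.

N_floor ≈ 1310 N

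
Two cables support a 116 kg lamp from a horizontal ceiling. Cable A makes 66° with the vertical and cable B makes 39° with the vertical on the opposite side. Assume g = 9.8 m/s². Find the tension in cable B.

T_B ≈ 1080 N

Angles from the horizontal: cable A is 90° − 66° = 24°, cable B is 90° − 39° = 51°.
Weight W = 116 × 9.8 = 1137 N acts straight down.
Horizontal: T_A cos 24° = T_B cos 51°  →  T_A = 0.6889 T_B.
Vertical: T_A sin 24° + T_B sin 51° = 1137.
Substituting the horizontal relation into the vertical equation gives 1.057 T_B = 1137, so T_B = 1075 N.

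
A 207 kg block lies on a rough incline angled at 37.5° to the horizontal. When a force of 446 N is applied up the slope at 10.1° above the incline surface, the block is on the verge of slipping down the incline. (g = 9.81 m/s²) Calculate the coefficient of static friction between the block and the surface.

On the verge of sliding down the incline, friction is at its maximum μN and acts up the slope.
Perpendicular to incline: N = W cos 37.5° − P sin 10.1° = 1611 − 78.21 = 1533 N.
Along incline: P cos 10.1° + μN = W sin 37.5° → μ = (W sin 37.5° − P cos 10.1°) / N = 0.52.

μ ≈ 0.520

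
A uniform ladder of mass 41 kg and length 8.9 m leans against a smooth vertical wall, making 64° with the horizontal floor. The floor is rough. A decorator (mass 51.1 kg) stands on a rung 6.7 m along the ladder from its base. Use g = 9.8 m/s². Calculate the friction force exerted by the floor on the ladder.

Torques about the foot: N_wall · 8.9 sin 64° = 41×9.8×4.45 cos 64° + 51.1×9.8×6.7 cos 64° → N_wall = 281.86 N.
ΣF_x = 0: f_floor = N_wall = 281.86 N.

f ≈ 282 N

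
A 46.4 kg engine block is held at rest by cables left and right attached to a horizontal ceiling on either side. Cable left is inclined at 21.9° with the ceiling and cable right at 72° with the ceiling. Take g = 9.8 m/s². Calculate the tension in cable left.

Weight W = 46.4 × 9.8 = 454.7 N acts straight down.
Horizontal: T_left cos 21.9° = T_right cos 72°  →  T_right = 3.003 T_left.
Vertical: T_left sin 21.9° + T_right sin 72° = 454.7.
Substituting the horizontal relation into the vertical equation gives 3.229 T_left = 454.7, so T_left = 140.8 N.

T_left ≈ 141 N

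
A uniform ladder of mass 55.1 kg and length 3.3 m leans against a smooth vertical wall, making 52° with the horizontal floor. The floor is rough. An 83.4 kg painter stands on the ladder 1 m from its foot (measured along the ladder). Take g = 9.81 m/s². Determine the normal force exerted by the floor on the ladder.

N_floor ≈ 1360 N

ΣF_y = 0: N_floor = 55.1×9.81 + 83.4×9.81 = 1358.7 N.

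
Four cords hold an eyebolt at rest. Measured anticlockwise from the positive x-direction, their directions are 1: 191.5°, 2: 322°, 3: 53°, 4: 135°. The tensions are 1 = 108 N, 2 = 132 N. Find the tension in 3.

Resolve: ΣF_x = 108 cos 191.5° + 132 cos 322° + T_3 cos 53° + T_4 cos 135° = 0.
        ΣF_y = 108 sin 191.5° + 132 sin 322° + T_3 sin 53° + T_4 sin 135° = 0.
The known terms sum to (-1.814, -102.8) N, so 0.6018 T_3 − 0.7071 T_4 = 1.814 and 0.7986 T_3 + 0.7071 T_4 = 102.8.
Solving simultaneously: T_3 = 74.70 N, T_4 = 61.01 N.

T_3 ≈ 74.7 N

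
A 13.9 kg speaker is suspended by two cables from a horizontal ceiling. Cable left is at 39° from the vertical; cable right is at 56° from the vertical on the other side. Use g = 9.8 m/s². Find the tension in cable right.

Angles from the horizontal: cable left is 90° − 39° = 51°, cable right is 90° − 56° = 34°.
Weight W = 13.9 × 9.8 = 136.2 N acts straight down.
Horizontal: T_left cos 51° = T_right cos 34°  →  T_left = 1.317 T_right.
Vertical: T_left sin 51° + T_right sin 34° = 136.2.
Substituting the horizontal relation into the vertical equation gives 1.583 T_right = 136.2, so T_right = 86.05 N.

T_right ≈ 86.1 N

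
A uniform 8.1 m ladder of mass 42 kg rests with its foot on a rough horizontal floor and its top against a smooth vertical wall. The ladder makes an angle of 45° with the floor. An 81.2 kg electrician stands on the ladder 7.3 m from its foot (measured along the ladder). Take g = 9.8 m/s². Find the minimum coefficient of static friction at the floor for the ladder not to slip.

ΣF_y = 0: N_floor = 42×9.8 + 81.2×9.8 = 1207.4 N.
Torques about the foot: N_wall · 8.1 sin 45° = 42×9.8×4.05 cos 45° + 81.2×9.8×7.3 cos 45° → N_wall = 922.97 N.
ΣF_x = 0: f_floor = N_wall = 922.97 N.
μ_min = f_floor / N_floor = 922.97 / 1207.4 = 0.7645.

μ_min ≈ 0.764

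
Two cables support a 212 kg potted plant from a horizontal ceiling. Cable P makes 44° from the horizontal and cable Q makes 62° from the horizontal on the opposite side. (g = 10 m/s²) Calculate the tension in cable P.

T_P ≈ 1040 N

Weight W = 212 × 10 = 2120 N acts straight down.
Horizontal: T_P cos 44° = T_Q cos 62°  →  T_Q = 1.532 T_P.
Vertical: T_P sin 44° + T_Q sin 62° = 2120.
Substituting the horizontal relation into the vertical equation gives 2.048 T_P = 2120, so T_P = 1035 N.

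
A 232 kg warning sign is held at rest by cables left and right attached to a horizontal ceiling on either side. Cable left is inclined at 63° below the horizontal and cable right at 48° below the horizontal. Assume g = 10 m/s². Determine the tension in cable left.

Weight W = 232 × 10 = 2320 N acts straight down.
Horizontal: T_left cos 63° = T_right cos 48°  →  T_right = 0.6785 T_left.
Vertical: T_left sin 63° + T_right sin 48° = 2320.
Substituting the horizontal relation into the vertical equation gives 1.395 T_left = 2320, so T_left = 1663 N.

T_left ≈ 1660 N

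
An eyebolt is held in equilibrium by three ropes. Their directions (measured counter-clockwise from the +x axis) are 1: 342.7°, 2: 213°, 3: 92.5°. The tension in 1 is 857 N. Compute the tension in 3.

T_3 ≈ 765 N

Resolve: ΣF_x = 857 cos 342.7° + T_2 cos 213° + T_3 cos 92.5° = 0.
        ΣF_y = 857 sin 342.7° + T_2 sin 213° + T_3 sin 92.5° = 0.
The known terms sum to (818.2, -254.9) N, so -0.8387 T_2 − 0.0436 T_3 = -818.2 and -0.5446 T_2 + 0.9990 T_3 = 254.9.
Solving simultaneously: T_2 = 935.8 N, T_3 = 765.3 N.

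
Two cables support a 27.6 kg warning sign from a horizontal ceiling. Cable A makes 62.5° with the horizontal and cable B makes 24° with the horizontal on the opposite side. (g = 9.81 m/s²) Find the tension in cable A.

T_A ≈ 248 N

Weight W = 27.6 × 9.81 = 270.8 N acts straight down.
Horizontal: T_A cos 62.5° = T_B cos 24°  →  T_B = 0.5054 T_A.
Vertical: T_A sin 62.5° + T_B sin 24° = 270.8.
Substituting the horizontal relation into the vertical equation gives 1.093 T_A = 270.8, so T_A = 247.8 N.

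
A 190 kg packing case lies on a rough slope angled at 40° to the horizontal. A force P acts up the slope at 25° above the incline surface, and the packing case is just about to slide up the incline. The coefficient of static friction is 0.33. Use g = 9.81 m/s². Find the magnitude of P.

On the verge of sliding up the incline, friction equals μN and acts down the slope.
Perpendicular: N + P sin 25° = W cos 40° = 1428 N.
Along incline: P cos 25° = W sin 40° + μN  with W sin 40° = 1198 N.
Solving the pair for P and N: P = 1596 N, N = 753.2 N (and f = μN = 248.6 N).

P ≈ 1600 N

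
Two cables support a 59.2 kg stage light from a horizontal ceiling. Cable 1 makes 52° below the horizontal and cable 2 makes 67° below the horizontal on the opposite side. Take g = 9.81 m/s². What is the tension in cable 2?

Weight W = 59.2 × 9.81 = 580.8 N acts straight down.
Horizontal: T_1 cos 52° = T_2 cos 67°  →  T_1 = 0.6347 T_2.
Vertical: T_1 sin 52° + T_2 sin 67° = 580.8.
Substituting the horizontal relation into the vertical equation gives 1.421 T_2 = 580.8, so T_2 = 408.8 N.

T_2 ≈ 409 N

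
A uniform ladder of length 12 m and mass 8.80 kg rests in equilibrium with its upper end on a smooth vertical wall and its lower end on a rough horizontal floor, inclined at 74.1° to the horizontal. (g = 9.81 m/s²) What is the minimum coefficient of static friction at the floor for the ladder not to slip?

μ_min ≈ 0.142

ΣF_y = 0: N_floor = 8.80×9.81 = 86.328 N.
Torques about the foot: N_wall · 12 sin 74.1° = 8.80×9.81×6 cos 74.1° → N_wall = 12.296 N.
ΣF_x = 0: f_floor = N_wall = 12.296 N.
μ_min = f_floor / N_floor = 12.296 / 86.328 = 0.1424.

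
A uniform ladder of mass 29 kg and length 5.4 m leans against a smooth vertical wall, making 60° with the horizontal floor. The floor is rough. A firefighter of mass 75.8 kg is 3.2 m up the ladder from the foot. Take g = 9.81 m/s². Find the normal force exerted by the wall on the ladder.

Torques about the foot: N_wall · 5.4 sin 60° = 29×9.81×2.7 cos 60° + 75.8×9.81×3.2 cos 60° → N_wall = 336.53 N.

N_wall ≈ 337 N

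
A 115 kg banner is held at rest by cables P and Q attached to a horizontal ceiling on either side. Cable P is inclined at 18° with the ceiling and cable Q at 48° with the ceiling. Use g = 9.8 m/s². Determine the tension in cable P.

T_P ≈ 825 N

Weight W = 115 × 9.8 = 1127 N acts straight down.
Horizontal: T_P cos 18° = T_Q cos 48°  →  T_Q = 1.421 T_P.
Vertical: T_P sin 18° + T_Q sin 48° = 1127.
Substituting the horizontal relation into the vertical equation gives 1.365 T_P = 1127, so T_P = 825.5 N.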